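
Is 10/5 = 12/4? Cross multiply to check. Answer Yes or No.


Cross multiply to check 10/5 = 12/4
Left cross product: 10 * 4 = 40
Right cross product: 5 * 12 = 60
40 != 60
Not equal, so proportions differ => No

No


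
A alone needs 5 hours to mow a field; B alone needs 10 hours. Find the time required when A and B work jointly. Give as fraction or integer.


Rate of A = 1/5 job per hour
Rate of B = 1/10 job per hour
Combined rate = 1/5 + 1/10
Find common denominator: (10 + 5)/(5*10) = 15/50
Combined rate = 3/10 job per hour
Time together = 1 / (3/10) = 10/3 hours

10/3


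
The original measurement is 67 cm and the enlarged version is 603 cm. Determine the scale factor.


Original length = 67 cm
Scaled length = 603 cm
Scale factor = 603 / 67
= 9

9


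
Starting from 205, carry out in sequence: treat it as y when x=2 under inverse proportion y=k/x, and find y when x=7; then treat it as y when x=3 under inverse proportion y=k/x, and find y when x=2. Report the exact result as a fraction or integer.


Start with 205.
Step 1: Inverse prop: k = (205)*2; new y = k/7 = 205*2/7 = 410/7
Step 2: Inverse prop: k = (410/7)*3; new y = k/2 = 410/7*3/2 = 615/7
Final result = 615/7

615/7


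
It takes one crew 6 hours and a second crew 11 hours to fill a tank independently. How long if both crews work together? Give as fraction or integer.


Rate of A = 1/6 job per hour
Rate of B = 1/11 job per hour
Combined rate = 1/6 + 1/11
Find common denominator: (11 + 6)/(6*11) = 17/66
Combined rate = 17/66 job per hour
Time together = 1 / (17/66) = 66/17 hours

66/17


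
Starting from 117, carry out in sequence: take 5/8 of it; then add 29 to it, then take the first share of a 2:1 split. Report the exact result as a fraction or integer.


Start with 117.
Step 1: Take 5/8: 117 * 5/8 = 585/8
Step 2: Add 29: 585/8+29=817/8; split 2:1 first = 817/8*2/3 = 817/12
Final result = 817/12

817/12


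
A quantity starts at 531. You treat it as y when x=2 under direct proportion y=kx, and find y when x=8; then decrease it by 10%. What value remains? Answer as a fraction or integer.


Start with 531.
Step 1: Direct prop: k = (531)/2; new y = k*8 = 531*8/2 = 2124
Step 2: Decrease by 10%: 2124 * 90/100 = 9558/5
Final result = 9558/5

9558/5


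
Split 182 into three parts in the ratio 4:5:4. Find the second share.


Ratio = 4:5:4
Total parts = 4 + 5 + 4 = 13
Value per part = 182 / 13 = 14
First share = 4 * 14 = 56
Middle share = 5 * 14 = 70
Third share = 4 * 14 = 56

70


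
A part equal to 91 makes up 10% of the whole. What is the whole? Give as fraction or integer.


Given: 91 is 10% of the whole
Set up: 91 = 10/100 * whole
whole = 91 * 100 / 10
whole = 9100 / 10
whole = 910

910


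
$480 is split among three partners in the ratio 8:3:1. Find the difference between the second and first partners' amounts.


Total parts = 8 + 3 + 1 = 12
Value per part = 480 / 12 = 40
Shares: 8*40=320, 3*40=120, 1*40=40
Second share = 120, first share = 320
Difference = |120 - 320| = 200

200


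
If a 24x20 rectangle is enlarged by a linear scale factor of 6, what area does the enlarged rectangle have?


Original dimensions: 24 x 20
Enlargement factor = 6
New width = 24 * 6 = 144
New height = 20 * 6 = 120
New area = 144 * 120 = 17280

17280


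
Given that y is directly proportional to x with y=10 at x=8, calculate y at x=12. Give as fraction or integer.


Direct proportion: y = kx
Find k: k = 10/8 = 5/4
Compute y at x=12: y = 5/4 * 12
y = 15

15


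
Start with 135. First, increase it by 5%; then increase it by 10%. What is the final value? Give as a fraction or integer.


Start with 135.
Step 1: Increase by 5%: 135 * 105/100 = 567/4
Step 2: Increase by 10%: 567/4 * 110/100 = 6237/40
Final result = 6237/40

6237/40


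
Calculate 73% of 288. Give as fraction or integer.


Compute 73% of 288
Convert percentage: 73% = 73/100
Multiply: 288 * 73/100
= 21024/100
= 5256/25

5256/25


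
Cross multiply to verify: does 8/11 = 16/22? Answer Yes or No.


Cross multiply to check 8/11 = 16/22
Left cross product: 8 * 22 = 176
Right cross product: 11 * 16 = 176
176 = 176
Equal, so proportions match => Yes

Yes


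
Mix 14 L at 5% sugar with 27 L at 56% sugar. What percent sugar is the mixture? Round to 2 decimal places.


Solute in mixture 1 = 5% of 14 L = 14*5/100 = 7/10 L
Solute in mixture 2 = 56% of 27 L = 27*56/100 = 378/25 L
Total solute = 7/10 + 378/25 = 791/50 L
Total volume = 14 + 27 = 41 L
Final concentration = 791/50/41 * 100 = 38.59%

38.59


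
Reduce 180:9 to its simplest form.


Find GCD(180, 9)
GCD = 9
Divide both by 9: 180/9 = 20, 9/9 = 1
Simplified ratio = 20:1

20:1


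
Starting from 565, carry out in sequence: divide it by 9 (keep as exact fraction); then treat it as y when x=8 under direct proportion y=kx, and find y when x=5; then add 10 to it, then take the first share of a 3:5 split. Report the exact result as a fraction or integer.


Start with 565.
Step 1: Divide by 9: 565 / 9 = 565/9
Step 2: Direct prop: k = (565/9)/8; new y = k*5 = 565/9*5/8 = 2825/72
Step 3: Add 10: 2825/72+10=3545/72; split 3:5 first = 3545/72*3/8 = 3545/192
Final result = 3545/192

3545/192


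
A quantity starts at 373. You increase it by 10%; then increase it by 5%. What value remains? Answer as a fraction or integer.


Start with 373.
Step 1: Increase by 10%: 373 * 110/100 = 4103/10
Step 2: Increase by 5%: 4103/10 * 105/100 = 86163/200
Final result = 86163/200

86163/200


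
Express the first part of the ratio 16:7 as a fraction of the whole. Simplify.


Total parts = 16 + 7 = 23
First part fraction = 16/23
Simplify: 16/23 = 16/23

16/23


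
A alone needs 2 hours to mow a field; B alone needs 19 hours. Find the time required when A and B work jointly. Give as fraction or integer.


Rate of A = 1/2 job per hour
Rate of B = 1/19 job per hour
Combined rate = 1/2 + 1/19
Find common denominator: (19 + 2)/(2*19) = 21/38
Combined rate = 21/38 job per hour
Time together = 1 / (21/38) = 38/21 hours

38/21


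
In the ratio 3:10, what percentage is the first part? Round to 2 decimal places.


Total parts = 3 + 10 = 13
First part fraction = 3/13
Percentage = (3/13) * 100
= 0.230769 * 100
= 23.08%

23.08


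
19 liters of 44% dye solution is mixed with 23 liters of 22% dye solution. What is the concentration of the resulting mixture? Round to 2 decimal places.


Solute in mixture 1 = 44% of 19 L = 19*44/100 = 209/25 L
Solute in mixture 2 = 22% of 23 L = 23*22/100 = 253/50 L
Total solute = 209/25 + 253/50 = 671/50 L
Total volume = 19 + 23 = 42 L
Final concentration = 671/50/42 * 100 = 31.95%

31.95


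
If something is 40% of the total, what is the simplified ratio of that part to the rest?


Part = 40%, Remainder = 60%
Ratio = 40:60
GCD(40, 60) = 20
Simplify: 2:3 = 2:3

2:3


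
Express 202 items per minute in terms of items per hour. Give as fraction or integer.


Converting from per minute to per hour
Rate = 202 items per minute
Multiply by 60: 202 * 60
= 12120 items per hour

12120


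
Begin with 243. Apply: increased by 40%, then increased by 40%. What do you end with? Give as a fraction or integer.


Start: 243
Step 1: increase by 40% => multiply by 140/100
  243 * 140/100 = 1701/5
Step 2: increase by 40% => multiply by 140/100
  1701/5 * 140/100 = 11907/25
Final value = 11907/25

11907/25


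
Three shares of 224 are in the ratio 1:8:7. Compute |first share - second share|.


Total parts = 1 + 8 + 7 = 16
Value per part = 224 / 16 = 14
Shares: 1*14=14, 8*14=112, 7*14=98
First share = 14, second share = 112
Difference = |14 - 112| = 98

98


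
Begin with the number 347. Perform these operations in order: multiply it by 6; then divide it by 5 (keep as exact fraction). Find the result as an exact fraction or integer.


Start with 347.
Step 1: Multiply by 6: 347 * 6 = 2082
Step 2: Divide by 5: 2082 / 5 = 2082/5
Final result = 2082/5

2082/5


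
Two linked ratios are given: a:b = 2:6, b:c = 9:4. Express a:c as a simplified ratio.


Given a:b = 2:6 and b:c = 9:4
Make b consistent. Multiply first ratio by 9: a:b = 18:54
Multiply second ratio by 6: b:c = 54:24
Now b = 54 in both, so a:b:c = 18:54:24
Therefore a:c = 18:24
Simplify by GCD: a:c = 3:4

3:4


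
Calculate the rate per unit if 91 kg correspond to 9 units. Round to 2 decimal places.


Total kg = 91
Number of units = 9
Unit rate = 91 / 9
= 10.11 kg per unit

10.11


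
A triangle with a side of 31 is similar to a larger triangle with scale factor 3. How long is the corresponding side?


Similar triangles have proportional sides
Scale factor = 3
Smaller side = 31
Corresponding larger side = 31 * 3
= 93

93


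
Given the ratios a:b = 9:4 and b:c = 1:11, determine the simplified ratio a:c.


Given a:b = 9:4 and b:c = 1:11
Make b consistent. Multiply first ratio by 1: a:b = 9:4
Multiply second ratio by 4: b:c = 4:44
Now b = 4 in both, so a:b:c = 9:4:44
Therefore a:c = 9:44
Simplify by GCD: a:c = 9:44

9:44


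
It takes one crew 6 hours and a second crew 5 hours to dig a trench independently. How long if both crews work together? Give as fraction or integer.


Rate of A = 1/6 job per hour
Rate of B = 1/5 job per hour
Combined rate = 1/6 + 1/5
Find common denominator: (5 + 6)/(6*5) = 11/30
Combined rate = 11/30 job per hour
Time together = 1 / (11/30) = 30/11 hours

30/11


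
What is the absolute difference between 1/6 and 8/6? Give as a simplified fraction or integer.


Simplify: 1/6 = 1/6 and 8/6 = 4/3
Find common denominator: LCD = 6
Convert: 1/6 and 8/6
Difference = |1 - 8|/6 = 7/6
Simplified = 7/6

7/6


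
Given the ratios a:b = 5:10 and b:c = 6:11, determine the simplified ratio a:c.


Given a:b = 5:10 and b:c = 6:11
Make b consistent. Multiply first ratio by 6: a:b = 30:60
Multiply second ratio by 10: b:c = 60:110
Now b = 60 in both, so a:b:c = 30:60:110
Therefore a:c = 30:110
Simplify by GCD: a:c = 3:11

3:11


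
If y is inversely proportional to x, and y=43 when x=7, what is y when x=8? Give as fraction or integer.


Inverse proportion: y = k/x
Find k: k = 7 * 43 = 301
Compute y at x=8: y = 301/8
y = 301/8

301/8


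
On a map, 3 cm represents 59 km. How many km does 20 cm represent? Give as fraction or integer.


Map scale: 3 cm = 59 km
Measured distance on map = 20 cm
Set up proportion: 20 * 59 / 3
= 1180 / 3
= 1180/3 km

1180/3


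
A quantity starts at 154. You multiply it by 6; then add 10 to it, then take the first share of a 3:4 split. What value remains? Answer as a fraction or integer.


Start with 154.
Step 1: Multiply by 6: 154 * 6 = 924
Step 2: Add 10: 924+10=934; split 3:4 first = 934*3/7 = 2802/7
Final result = 2802/7

2802/7


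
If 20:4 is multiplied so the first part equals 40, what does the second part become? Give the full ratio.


Original ratio: 20:4
First term target: 40
Scale factor = 40 / 20 = 2
Multiply second term: 4 * 2 = 8
Equivalent ratio = 40:8

40:8


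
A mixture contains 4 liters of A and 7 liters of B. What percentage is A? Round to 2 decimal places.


Volume of A = 4 L
Volume of B = 7 L
Total volume = 4 + 7 = 11 L
Percentage of A = (4/11) * 100
= 36.36%

36.36


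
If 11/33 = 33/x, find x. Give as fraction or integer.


Setting up: 11/33 = 33/x
Cross multiply: 11 * x = 33 * 33
11x = 1089
x = 1089/11
x = 99

99


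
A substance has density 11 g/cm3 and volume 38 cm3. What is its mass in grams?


Using mass = density * volume
Density = 11 g/cm3
Volume = 38 cm3
Mass = 11 * 38
= 418 g

418


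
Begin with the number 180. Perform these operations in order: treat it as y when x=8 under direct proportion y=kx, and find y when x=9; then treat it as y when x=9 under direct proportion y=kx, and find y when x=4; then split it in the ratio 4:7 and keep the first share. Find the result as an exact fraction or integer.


Start with 180.
Step 1: Direct prop: k = (180)/8; new y = k*9 = 180*9/8 = 405/2
Step 2: Direct prop: k = (405/2)/9; new y = k*4 = 405/2*4/9 = 90
Step 3: Split 4:7, first share = 90 * 4/11 = 360/11
Final result = 360/11

360/11


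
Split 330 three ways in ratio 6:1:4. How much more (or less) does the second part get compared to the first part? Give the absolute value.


Total parts = 6 + 1 + 4 = 11
Value per part = 330 / 11 = 30
Shares: 6*30=180, 1*30=30, 4*30=120
Second share = 30, first share = 180
Difference = |30 - 180| = 150

150


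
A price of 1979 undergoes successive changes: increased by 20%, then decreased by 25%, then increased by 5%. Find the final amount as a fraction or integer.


Start: 1979
Step 1: increase by 20% => multiply by 120/100
  1979 * 120/100 = 11874/5
Step 2: decrease by 25% => multiply by 75/100
  11874/5 * 75/100 = 17811/10
Step 3: increase by 5% => multiply by 105/100
  17811/10 * 105/100 = 374031/200
Final value = 374031/200

374031/200


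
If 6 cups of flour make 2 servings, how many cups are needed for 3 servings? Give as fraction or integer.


Original: 6 cups for 2 servings
Target servings = 3
Scaling factor = 3/2
New amount = 6 * 3/2
= 18/2
= 9 cups

9


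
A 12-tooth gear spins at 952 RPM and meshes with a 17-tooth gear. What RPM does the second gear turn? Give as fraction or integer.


Gear ratio: teeth_A * RPM_A = teeth_B * RPM_B
12 * 952 = 17 * RPM_B
11424 = 17 * RPM_B
RPM_B = 11424 / 17
RPM_B = 672

672


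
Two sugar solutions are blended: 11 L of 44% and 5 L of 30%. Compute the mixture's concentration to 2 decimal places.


Solute in mixture 1 = 44% of 11 L = 11*44/100 = 121/25 L
Solute in mixture 2 = 30% of 5 L = 5*30/100 = 3/2 L
Total solute = 121/25 + 3/2 = 317/50 L
Total volume = 11 + 5 = 16 L
Final concentration = 317/50/16 * 100 = 39.63%

39.63


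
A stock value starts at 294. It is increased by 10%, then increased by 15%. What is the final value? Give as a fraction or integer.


Start: 294
Step 1: increase by 10% => multiply by 110/100
  294 * 110/100 = 1617/5
Step 2: increase by 15% => multiply by 115/100
  1617/5 * 115/100 = 37191/100
Final value = 37191/100

37191/100


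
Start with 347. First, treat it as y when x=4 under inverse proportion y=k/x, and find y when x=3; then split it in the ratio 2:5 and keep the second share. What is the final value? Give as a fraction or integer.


Start with 347.
Step 1: Inverse prop: k = (347)*4; new y = k/3 = 347*4/3 = 1388/3
Step 2: Split 2:5, second share = 1388/3 * 5/7 = 6940/21
Final result = 6940/21

6940/21


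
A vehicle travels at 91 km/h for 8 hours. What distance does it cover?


Using distance = speed * time
Speed = 91 km/h
Time = 8 hours
Distance = 91 * 8
= 728 km

728


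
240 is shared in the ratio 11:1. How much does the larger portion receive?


Total parts = 11 + 1 = 12
Value per part = 240 / 12 = 20
First share = 11 * 20 = 220
Second share = 1 * 20 = 20
Larger share = 220

220


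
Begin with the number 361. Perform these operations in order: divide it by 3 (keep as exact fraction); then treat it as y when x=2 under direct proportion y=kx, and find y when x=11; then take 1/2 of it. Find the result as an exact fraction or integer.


Start with 361.
Step 1: Divide by 3: 361 / 3 = 361/3
Step 2: Direct prop: k = (361/3)/2; new y = k*11 = 361/3*11/2 = 3971/6
Step 3: Take 1/2: 3971/6 * 1/2 = 3971/12
Final result = 3971/12

3971/12


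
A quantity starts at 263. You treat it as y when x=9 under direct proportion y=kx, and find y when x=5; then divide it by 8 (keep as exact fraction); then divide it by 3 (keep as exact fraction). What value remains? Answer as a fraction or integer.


Start with 263.
Step 1: Direct prop: k = (263)/9; new y = k*5 = 263*5/9 = 1315/9
Step 2: Divide by 8: 1315/9 / 8 = 1315/72
Step 3: Divide by 3: 1315/72 / 3 = 1315/216
Final result = 1315/216

1315/216


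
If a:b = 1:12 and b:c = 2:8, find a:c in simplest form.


Given a:b = 1:12 and b:c = 2:8
Make b consistent. Multiply first ratio by 2: a:b = 2:24
Multiply second ratio by 12: b:c = 24:96
Now b = 24 in both, so a:b:c = 2:24:96
Therefore a:c = 2:96
Simplify by GCD: a:c = 1:48

1:48


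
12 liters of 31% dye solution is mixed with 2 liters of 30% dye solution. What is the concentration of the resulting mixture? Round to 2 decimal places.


Solute in mixture 1 = 31% of 12 L = 12*31/100 = 93/25 L
Solute in mixture 2 = 30% of 2 L = 2*30/100 = 3/5 L
Total solute = 93/25 + 3/5 = 108/25 L
Total volume = 12 + 2 = 14 L
Final concentration = 108/25/14 * 100 = 30.86%

30.86


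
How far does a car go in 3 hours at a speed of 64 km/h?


Using distance = speed * time
Speed = 64 km/h
Time = 3 hours
Distance = 64 * 3
= 192 km

192


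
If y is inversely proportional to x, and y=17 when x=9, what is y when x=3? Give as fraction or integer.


Inverse proportion: y = k/x
Find k: k = 9 * 17 = 153
Compute y at x=3: y = 153/3
y = 51

51


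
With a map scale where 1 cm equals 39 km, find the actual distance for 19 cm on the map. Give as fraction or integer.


Map scale: 1 cm = 39 km
Measured distance on map = 19 cm
Set up proportion: 19 * 39 / 1
= 741 / 1
= 741 km

741


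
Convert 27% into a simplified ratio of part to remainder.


Part = 27%, Remainder = 73%
Ratio = 27:73
GCD(27, 73) = 1
Simplify: 27:73 = 27:73

27:73


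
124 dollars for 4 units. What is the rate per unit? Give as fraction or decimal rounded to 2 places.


Total dollars = 124
Number of units = 4
Unit rate = 124 / 4
= 31 dollars per unit

31


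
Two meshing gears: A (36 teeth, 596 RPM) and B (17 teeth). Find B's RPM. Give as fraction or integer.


Gear ratio: teeth_A * RPM_A = teeth_B * RPM_B
36 * 596 = 17 * RPM_B
21456 = 17 * RPM_B
RPM_B = 21456 / 17
RPM_B = 21456/17

21456/17


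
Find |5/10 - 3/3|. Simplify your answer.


Simplify: 5/10 = 1/2 and 3/3 = 1
Find common denominator: LCD = 2
Convert: 1/2 and 2/2
Difference = |1 - 2|/2 = 1/2
Simplified = 1/2

1/2


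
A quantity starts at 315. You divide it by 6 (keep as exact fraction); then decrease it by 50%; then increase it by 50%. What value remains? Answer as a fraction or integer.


Start with 315.
Step 1: Divide by 6: 315 / 6 = 105/2
Step 2: Decrease by 50%: 105/2 * 50/100 = 105/4
Step 3: Increase by 50%: 105/4 * 150/100 = 315/8
Final result = 315/8

315/8


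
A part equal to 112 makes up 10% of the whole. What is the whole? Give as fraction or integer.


Given: 112 is 10% of the whole
Set up: 112 = 10/100 * whole
whole = 112 * 100 / 10
whole = 11200 / 10
whole = 1120

1120


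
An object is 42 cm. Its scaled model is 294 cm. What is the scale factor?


Original length = 42 cm
Scaled length = 294 cm
Scale factor = 294 / 42
= 7

7


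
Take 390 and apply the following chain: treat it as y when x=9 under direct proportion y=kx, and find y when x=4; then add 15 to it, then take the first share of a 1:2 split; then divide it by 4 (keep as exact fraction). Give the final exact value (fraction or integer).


Start with 390.
Step 1: Direct prop: k = (390)/9; new y = k*4 = 390*4/9 = 520/3
Step 2: Add 15: 520/3+15=565/3; split 1:2 first = 565/3*1/3 = 565/9
Step 3: Divide by 4: 565/9 / 4 = 565/36
Final result = 565/36

565/36


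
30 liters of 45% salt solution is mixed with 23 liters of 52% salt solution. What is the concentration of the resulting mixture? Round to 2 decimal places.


Solute in mixture 1 = 45% of 30 L = 30*45/100 = 27/2 L
Solute in mixture 2 = 52% of 23 L = 23*52/100 = 299/25 L
Total solute = 27/2 + 299/25 = 1273/50 L
Total volume = 30 + 23 = 53 L
Final concentration = 1273/50/53 * 100 = 48.04%

48.04


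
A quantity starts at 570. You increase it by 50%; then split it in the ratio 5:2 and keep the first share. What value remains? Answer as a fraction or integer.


Start with 570.
Step 1: Increase by 50%: 570 * 150/100 = 855
Step 2: Split 5:2, first share = 855 * 5/7 = 4275/7
Final result = 4275/7

4275/7


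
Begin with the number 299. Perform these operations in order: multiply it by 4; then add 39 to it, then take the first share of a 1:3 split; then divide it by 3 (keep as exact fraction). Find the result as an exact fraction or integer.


Start with 299.
Step 1: Multiply by 4: 299 * 4 = 1196
Step 2: Add 39: 1196+39=1235; split 1:3 first = 1235*1/4 = 1235/4
Step 3: Divide by 3: 1235/4 / 3 = 1235/12
Final result = 1235/12

1235/12


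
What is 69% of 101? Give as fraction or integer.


Compute 69% of 101
Convert percentage: 69% = 69/100
Multiply: 101 * 69/100
= 6969/100
= 6969/100

6969/100


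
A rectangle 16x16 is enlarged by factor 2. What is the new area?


Original dimensions: 16 x 16
Enlargement factor = 2
New width = 16 * 2 = 32
New height = 16 * 2 = 32
New area = 32 * 32 = 1024

1024


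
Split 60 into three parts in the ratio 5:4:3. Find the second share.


Ratio = 5:4:3
Total parts = 5 + 4 + 3 = 12
Value per part = 60 / 12 = 5
First share = 5 * 5 = 25
Middle share = 4 * 5 = 20
Third share = 3 * 5 = 15

20


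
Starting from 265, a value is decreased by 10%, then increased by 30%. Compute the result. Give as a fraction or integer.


Start: 265
Step 1: decrease by 10% => multiply by 90/100
  265 * 90/100 = 477/2
Step 2: increase by 30% => multiply by 130/100
  477/2 * 130/100 = 6201/20
Final value = 6201/20

6201/20


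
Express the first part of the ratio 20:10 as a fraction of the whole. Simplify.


Total parts = 20 + 10 = 30
First part fraction = 20/30
Simplify: 20/30 = 2/3

2/3


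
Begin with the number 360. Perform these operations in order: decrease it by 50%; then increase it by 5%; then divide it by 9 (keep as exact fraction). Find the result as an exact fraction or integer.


Start with 360.
Step 1: Decrease by 50%: 360 * 50/100 = 180
Step 2: Increase by 5%: 180 * 105/100 = 189
Step 3: Divide by 9: 189 / 9 = 21
Final result = 21

21


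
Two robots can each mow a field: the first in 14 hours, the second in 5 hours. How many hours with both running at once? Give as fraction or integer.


Rate of A = 1/14 job per hour
Rate of B = 1/5 job per hour
Combined rate = 1/14 + 1/5
Find common denominator: (5 + 14)/(14*5) = 19/70
Combined rate = 19/70 job per hour
Time together = 1 / (19/70) = 70/19 hours

70/19


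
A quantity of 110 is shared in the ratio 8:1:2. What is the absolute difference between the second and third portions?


Total parts = 8 + 1 + 2 = 11
Value per part = 110 / 11 = 10
Shares: 8*10=80, 1*10=10, 2*10=20
Second share = 10, third share = 20
Difference = |10 - 20| = 10

10


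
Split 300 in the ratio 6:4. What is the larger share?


Total parts = 6 + 4 = 10
Value per part = 300 / 10 = 30
First share = 6 * 30 = 180
Second share = 4 * 30 = 120
Larger share = 180

180


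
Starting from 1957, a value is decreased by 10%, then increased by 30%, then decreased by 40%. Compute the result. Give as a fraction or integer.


Start: 1957
Step 1: decrease by 10% => multiply by 90/100
  1957 * 90/100 = 17613/10
Step 2: increase by 30% => multiply by 130/100
  17613/10 * 130/100 = 228969/100
Step 3: decrease by 40% => multiply by 60/100
  228969/100 * 60/100 = 686907/500
Final value = 686907/500

686907/500


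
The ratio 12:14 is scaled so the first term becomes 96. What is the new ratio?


Original ratio: 12:14
First term target: 96
Scale factor = 96 / 12 = 8
Multiply second term: 14 * 8 = 112
Equivalent ratio = 96:112

96:112


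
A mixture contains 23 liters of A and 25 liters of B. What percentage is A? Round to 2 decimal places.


Volume of A = 23 L
Volume of B = 25 L
Total volume = 23 + 25 = 48 L
Percentage of A = (23/48) * 100
= 47.92%

47.92


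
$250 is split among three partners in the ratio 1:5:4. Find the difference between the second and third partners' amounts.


Total parts = 1 + 5 + 4 = 10
Value per part = 250 / 10 = 25
Shares: 1*25=25, 5*25=125, 4*25=100
Second share = 125, third share = 100
Difference = |125 - 100| = 25

25


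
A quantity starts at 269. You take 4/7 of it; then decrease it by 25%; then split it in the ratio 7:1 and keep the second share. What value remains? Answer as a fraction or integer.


Start with 269.
Step 1: Take 4/7: 269 * 4/7 = 1076/7
Step 2: Decrease by 25%: 1076/7 * 75/100 = 807/7
Step 3: Split 7:1, second share = 807/7 * 1/8 = 807/56
Final result = 807/56

807/56


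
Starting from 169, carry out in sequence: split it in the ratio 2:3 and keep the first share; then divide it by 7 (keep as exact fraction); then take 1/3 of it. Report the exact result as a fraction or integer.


Start with 169.
Step 1: Split 2:3, first share = 169 * 2/5 = 338/5
Step 2: Divide by 7: 338/5 / 7 = 338/35
Step 3: Take 1/3: 338/35 * 1/3 = 338/105
Final result = 338/105

338/105


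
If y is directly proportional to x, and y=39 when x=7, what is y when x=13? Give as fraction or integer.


Direct proportion: y = kx
Find k: k = 39/7 = 39/7
Compute y at x=13: y = 39/7 * 13
y = 507/7

507/7


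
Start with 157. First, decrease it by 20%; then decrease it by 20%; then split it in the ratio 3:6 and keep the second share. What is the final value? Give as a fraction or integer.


Start with 157.
Step 1: Decrease by 20%: 157 * 80/100 = 628/5
Step 2: Decrease by 20%: 628/5 * 80/100 = 2512/25
Step 3: Split 3:6, second share = 2512/25 * 6/9 = 5024/75
Final result = 5024/75

5024/75


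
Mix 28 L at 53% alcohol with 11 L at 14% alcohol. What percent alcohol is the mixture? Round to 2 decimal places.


Solute in mixture 1 = 53% of 28 L = 28*53/100 = 371/25 L
Solute in mixture 2 = 14% of 11 L = 11*14/100 = 77/50 L
Total solute = 371/25 + 77/50 = 819/50 L
Total volume = 28 + 11 = 39 L
Final concentration = 819/50/39 * 100 = 42.00%

42.00


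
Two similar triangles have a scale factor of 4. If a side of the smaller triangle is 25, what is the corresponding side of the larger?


Similar triangles have proportional sides
Scale factor = 4
Smaller side = 25
Corresponding larger side = 25 * 4
= 100

100


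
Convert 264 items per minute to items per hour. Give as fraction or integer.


Converting from per minute to per hour
Rate = 264 items per minute
Multiply by 60: 264 * 60
= 15840 items per hour

15840


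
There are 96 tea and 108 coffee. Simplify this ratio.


Find GCD(96, 108)
GCD = 12
Divide both by 12: 96/12 = 8, 108/12 = 9
Simplified ratio = 8:9

8:9


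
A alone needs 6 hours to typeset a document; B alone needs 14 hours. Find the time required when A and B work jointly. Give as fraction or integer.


Rate of A = 1/6 job per hour
Rate of B = 1/14 job per hour
Combined rate = 1/6 + 1/14
Find common denominator: (14 + 6)/(6*14) = 20/84
Combined rate = 5/21 job per hour
Time together = 1 / (5/21) = 21/5 hours

21/5


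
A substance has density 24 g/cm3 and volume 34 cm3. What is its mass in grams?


Using mass = density * volume
Density = 24 g/cm3
Volume = 34 cm3
Mass = 24 * 34
= 816 g

816


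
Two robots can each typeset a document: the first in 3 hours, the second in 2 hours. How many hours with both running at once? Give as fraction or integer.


Rate of A = 1/3 job per hour
Rate of B = 1/2 job per hour
Combined rate = 1/3 + 1/2
Find common denominator: (2 + 3)/(3*2) = 5/6
Combined rate = 5/6 job per hour
Time together = 1 / (5/6) = 6/5 hours

6/5


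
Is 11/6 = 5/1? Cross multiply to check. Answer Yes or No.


Cross multiply to check 11/6 = 5/1
Left cross product: 11 * 1 = 11
Right cross product: 6 * 5 = 30
11 != 30
Not equal, so proportions differ => No

No


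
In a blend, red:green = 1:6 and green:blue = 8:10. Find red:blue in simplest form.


Given a:b = 1:6 and b:c = 8:10
Make b consistent. Multiply first ratio by 8: a:b = 8:48
Multiply second ratio by 6: b:c = 48:60
Now b = 48 in both, so a:b:c = 8:48:60
Therefore a:c = 8:60
Simplify by GCD: a:c = 2:15

2:15


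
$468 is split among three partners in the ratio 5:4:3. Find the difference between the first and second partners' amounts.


Total parts = 5 + 4 + 3 = 12
Value per part = 468 / 12 = 39
Shares: 5*39=195, 4*39=156, 3*39=117
First share = 195, second share = 156
Difference = |195 - 156| = 39

39


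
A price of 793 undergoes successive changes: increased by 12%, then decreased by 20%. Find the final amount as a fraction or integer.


Start: 793
Step 1: increase by 12% => multiply by 112/100
  793 * 112/100 = 22204/25
Step 2: decrease by 20% => multiply by 80/100
  22204/25 * 80/100 = 88816/125
Final value = 88816/125

88816/125


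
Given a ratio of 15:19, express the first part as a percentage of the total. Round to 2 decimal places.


Total parts = 15 + 19 = 34
First part fraction = 15/34
Percentage = (15/34) * 100
= 0.441176 * 100
= 44.12%

44.12


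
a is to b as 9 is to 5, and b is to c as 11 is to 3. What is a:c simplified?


Given a:b = 9:5 and b:c = 11:3
Make b consistent. Multiply first ratio by 11: a:b = 99:55
Multiply second ratio by 5: b:c = 55:15
Now b = 55 in both, so a:b:c = 99:55:15
Therefore a:c = 99:15
Simplify by GCD: a:c = 33:5

33:5


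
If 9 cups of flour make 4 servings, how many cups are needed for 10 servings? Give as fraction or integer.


Original: 9 cups for 4 servings
Target servings = 10
Scaling factor = 10/4
New amount = 9 * 10/4
= 90/4
= 45/2 cups

45/2


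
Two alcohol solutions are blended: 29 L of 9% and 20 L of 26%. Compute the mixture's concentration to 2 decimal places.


Solute in mixture 1 = 9% of 29 L = 29*9/100 = 261/100 L
Solute in mixture 2 = 26% of 20 L = 20*26/100 = 26/5 L
Total solute = 261/100 + 26/5 = 781/100 L
Total volume = 29 + 20 = 49 L
Final concentration = 781/100/49 * 100 = 15.94%

15.94


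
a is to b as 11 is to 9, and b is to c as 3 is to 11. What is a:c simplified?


Given a:b = 11:9 and b:c = 3:11
Make b consistent. Multiply first ratio by 3: a:b = 33:27
Multiply second ratio by 9: b:c = 27:99
Now b = 27 in both, so a:b:c = 33:27:99
Therefore a:c = 33:99
Simplify by GCD: a:c = 1:3

1:3


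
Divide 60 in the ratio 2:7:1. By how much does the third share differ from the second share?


Total parts = 2 + 7 + 1 = 10
Value per part = 60 / 10 = 6
Shares: 2*6=12, 7*6=42, 1*6=6
Third share = 6, second share = 42
Difference = |6 - 42| = 36

36


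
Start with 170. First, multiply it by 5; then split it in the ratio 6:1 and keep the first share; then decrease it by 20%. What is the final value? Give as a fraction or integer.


Start with 170.
Step 1: Multiply by 5: 170 * 5 = 850
Step 2: Split 6:1, first share = 850 * 6/7 = 5100/7
Step 3: Decrease by 20%: 5100/7 * 80/100 = 4080/7
Final result = 4080/7

4080/7


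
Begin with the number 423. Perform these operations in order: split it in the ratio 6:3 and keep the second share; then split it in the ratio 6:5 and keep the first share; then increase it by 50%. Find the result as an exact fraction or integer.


Start with 423.
Step 1: Split 6:3, second share = 423 * 3/9 = 141
Step 2: Split 6:5, first share = 141 * 6/11 = 846/11
Step 3: Increase by 50%: 846/11 * 150/100 = 1269/11
Final result = 1269/11

1269/11


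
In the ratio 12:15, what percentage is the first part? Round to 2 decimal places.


Total parts = 12 + 15 = 27
First part fraction = 12/27
Percentage = (12/27) * 100
= 0.444444 * 100
= 44.44%

44.44


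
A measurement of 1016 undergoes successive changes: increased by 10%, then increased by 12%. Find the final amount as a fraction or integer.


Start: 1016
Step 1: increase by 10% => multiply by 110/100
  1016 * 110/100 = 5588/5
Step 2: increase by 12% => multiply by 112/100
  5588/5 * 112/100 = 156464/125
Final value = 156464/125

156464/125


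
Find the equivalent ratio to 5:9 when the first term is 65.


Original ratio: 5:9
First term target: 65
Scale factor = 65 / 5 = 13
Multiply second term: 9 * 13 = 117
Equivalent ratio = 65:117

65:117


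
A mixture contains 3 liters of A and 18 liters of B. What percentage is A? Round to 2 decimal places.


Volume of A = 3 L
Volume of B = 18 L
Total volume = 3 + 18 = 21 L
Percentage of A = (3/21) * 100
= 14.29%

14.29


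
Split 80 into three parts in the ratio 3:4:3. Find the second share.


Ratio = 3:4:3
Total parts = 3 + 4 + 3 = 10
Value per part = 80 / 10 = 8
First share = 3 * 8 = 24
Middle share = 4 * 8 = 32
Third share = 3 * 8 = 24

32


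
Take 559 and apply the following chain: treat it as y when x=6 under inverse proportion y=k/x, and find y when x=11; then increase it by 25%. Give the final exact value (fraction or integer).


Start with 559.
Step 1: Inverse prop: k = (559)*6; new y = k/11 = 559*6/11 = 3354/11
Step 2: Increase by 25%: 3354/11 * 125/100 = 8385/22
Final result = 8385/22

8385/22


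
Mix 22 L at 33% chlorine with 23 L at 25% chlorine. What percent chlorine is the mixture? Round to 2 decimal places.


Solute in mixture 1 = 33% of 22 L = 22*33/100 = 363/50 L
Solute in mixture 2 = 25% of 23 L = 23*25/100 = 23/4 L
Total solute = 363/50 + 23/4 = 1301/100 L
Total volume = 22 + 23 = 45 L
Final concentration = 1301/100/45 * 100 = 28.91%

28.91


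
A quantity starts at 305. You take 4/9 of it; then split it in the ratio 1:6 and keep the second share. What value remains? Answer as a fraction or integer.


Start with 305.
Step 1: Take 4/9: 305 * 4/9 = 1220/9
Step 2: Split 1:6, second share = 1220/9 * 6/7 = 2440/21
Final result = 2440/21

2440/21


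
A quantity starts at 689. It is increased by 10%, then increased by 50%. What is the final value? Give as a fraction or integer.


Start: 689
Step 1: increase by 10% => multiply by 110/100
  689 * 110/100 = 7579/10
Step 2: increase by 50% => multiply by 150/100
  7579/10 * 150/100 = 22737/20
Final value = 22737/20

22737/20


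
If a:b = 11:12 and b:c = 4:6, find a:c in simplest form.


Given a:b = 11:12 and b:c = 4:6
Make b consistent. Multiply first ratio by 4: a:b = 44:48
Multiply second ratio by 12: b:c = 48:72
Now b = 48 in both, so a:b:c = 44:48:72
Therefore a:c = 44:72
Simplify by GCD: a:c = 11:18

11:18


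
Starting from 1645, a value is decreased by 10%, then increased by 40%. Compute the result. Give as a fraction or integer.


Start: 1645
Step 1: decrease by 10% => multiply by 90/100
  1645 * 90/100 = 2961/2
Step 2: increase by 40% => multiply by 140/100
  2961/2 * 140/100 = 20727/10
Final value = 20727/10

20727/10


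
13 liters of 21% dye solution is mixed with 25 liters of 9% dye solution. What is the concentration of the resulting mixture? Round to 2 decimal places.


Solute in mixture 1 = 21% of 13 L = 13*21/100 = 273/100 L
Solute in mixture 2 = 9% of 25 L = 25*9/100 = 9/4 L
Total solute = 273/100 + 9/4 = 249/50 L
Total volume = 13 + 25 = 38 L
Final concentration = 249/50/38 * 100 = 13.11%

13.11


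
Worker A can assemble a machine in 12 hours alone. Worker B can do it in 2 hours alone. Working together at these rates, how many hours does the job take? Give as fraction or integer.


Rate of A = 1/12 job per hour
Rate of B = 1/2 job per hour
Combined rate = 1/12 + 1/2
Find common denominator: (2 + 12)/(12*2) = 14/24
Combined rate = 7/12 job per hour
Time together = 1 / (7/12) = 12/7 hours

12/7


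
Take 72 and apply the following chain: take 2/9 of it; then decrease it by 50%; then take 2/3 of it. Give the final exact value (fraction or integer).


Start with 72.
Step 1: Take 2/9: 72 * 2/9 = 16
Step 2: Decrease by 50%: 16 * 50/100 = 8
Step 3: Take 2/3: 8 * 2/3 = 16/3
Final result = 16/3

16/3


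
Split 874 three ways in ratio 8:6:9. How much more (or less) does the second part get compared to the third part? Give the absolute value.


Total parts = 8 + 6 + 9 = 23
Value per part = 874 / 23 = 38
Shares: 8*38=304, 6*38=228, 9*38=342
Second share = 228, third share = 342
Difference = |228 - 342| = 114

114


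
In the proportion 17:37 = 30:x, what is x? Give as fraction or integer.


Setting up: 17/37 = 30/x
Cross multiply: 17 * x = 37 * 30
17x = 1110
x = 1110/17
x = 1110/17

1110/17


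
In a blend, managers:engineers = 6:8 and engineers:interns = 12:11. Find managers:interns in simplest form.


Given a:b = 6:8 and b:c = 12:11
Make b consistent. Multiply first ratio by 12: a:b = 72:96
Multiply second ratio by 8: b:c = 96:88
Now b = 96 in both, so a:b:c = 72:96:88
Therefore a:c = 72:88
Simplify by GCD: a:c = 9:11

9:11


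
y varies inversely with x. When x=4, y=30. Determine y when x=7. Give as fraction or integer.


Inverse proportion: y = k/x
Find k: k = 4 * 30 = 120
Compute y at x=7: y = 120/7
y = 120/7

120/7


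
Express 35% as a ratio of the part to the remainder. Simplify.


Part = 35%, Remainder = 65%
Ratio = 35:65
GCD(35, 65) = 5
Simplify: 7:13 = 7:13

7:13


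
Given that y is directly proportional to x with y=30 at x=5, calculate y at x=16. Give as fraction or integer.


Direct proportion: y = kx
Find k: k = 30/5 = 6
Compute y at x=16: y = 6 * 16
y = 96

96


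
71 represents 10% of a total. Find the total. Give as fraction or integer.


Given: 71 is 10% of the whole
Set up: 71 = 10/100 * whole
whole = 71 * 100 / 10
whole = 7100 / 10
whole = 710

710


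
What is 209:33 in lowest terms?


Find GCD(209, 33)
GCD = 11
Divide both by 11: 209/11 = 19, 33/11 = 3
Simplified ratio = 19:3

19:3


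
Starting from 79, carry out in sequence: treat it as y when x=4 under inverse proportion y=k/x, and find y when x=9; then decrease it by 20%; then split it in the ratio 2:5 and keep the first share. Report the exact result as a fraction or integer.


Start with 79.
Step 1: Inverse prop: k = (79)*4; new y = k/9 = 79*4/9 = 316/9
Step 2: Decrease by 20%: 316/9 * 80/100 = 1264/45
Step 3: Split 2:5, first share = 1264/45 * 2/7 = 2528/315
Final result = 2528/315

2528/315


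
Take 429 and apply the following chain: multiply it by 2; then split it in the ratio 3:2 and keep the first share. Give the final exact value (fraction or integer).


Start with 429.
Step 1: Multiply by 2: 429 * 2 = 858
Step 2: Split 3:2, first share = 858 * 3/5 = 2574/5
Final result = 2574/5

2574/5


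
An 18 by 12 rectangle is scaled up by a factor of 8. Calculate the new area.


Original dimensions: 18 x 12
Enlargement factor = 8
New width = 18 * 8 = 144
New height = 12 * 8 = 96
New area = 144 * 96 = 13824

13824


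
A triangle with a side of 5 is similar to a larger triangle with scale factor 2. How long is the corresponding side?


Similar triangles have proportional sides
Scale factor = 2
Smaller side = 5
Corresponding larger side = 5 * 2
= 10

10


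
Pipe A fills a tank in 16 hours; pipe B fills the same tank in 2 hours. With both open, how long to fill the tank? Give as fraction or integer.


Rate of A = 1/16 job per hour
Rate of B = 1/2 job per hour
Combined rate = 1/16 + 1/2
Find common denominator: (2 + 16)/(16*2) = 18/32
Combined rate = 9/16 job per hour
Time together = 1 / (9/16) = 16/9 hours

16/9


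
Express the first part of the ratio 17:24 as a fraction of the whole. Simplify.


Total parts = 17 + 24 = 41
First part fraction = 17/41
Simplify: 17/41 = 17/41

17/41


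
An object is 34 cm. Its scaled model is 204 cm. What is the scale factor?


Original length = 34 cm
Scaled length = 204 cm
Scale factor = 204 / 34
= 6

6


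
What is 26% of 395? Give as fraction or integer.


Compute 26% of 395
Convert percentage: 26% = 26/100
Multiply: 395 * 26/100
= 10270/100
= 1027/10

1027/10


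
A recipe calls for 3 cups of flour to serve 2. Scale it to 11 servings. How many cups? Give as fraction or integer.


Original: 3 cups for 2 servings
Target servings = 11
Scaling factor = 11/2
New amount = 3 * 11/2
= 33/2
= 33/2 cups

33/2


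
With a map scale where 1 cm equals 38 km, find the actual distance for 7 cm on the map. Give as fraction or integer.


Map scale: 1 cm = 38 km
Measured distance on map = 7 cm
Set up proportion: 7 * 38 / 1
= 266 / 1
= 266 km

266


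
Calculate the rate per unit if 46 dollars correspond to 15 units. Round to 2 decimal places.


Total dollars = 46
Number of units = 15
Unit rate = 46 / 15
= 3.07 dollars per unit

3.07
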